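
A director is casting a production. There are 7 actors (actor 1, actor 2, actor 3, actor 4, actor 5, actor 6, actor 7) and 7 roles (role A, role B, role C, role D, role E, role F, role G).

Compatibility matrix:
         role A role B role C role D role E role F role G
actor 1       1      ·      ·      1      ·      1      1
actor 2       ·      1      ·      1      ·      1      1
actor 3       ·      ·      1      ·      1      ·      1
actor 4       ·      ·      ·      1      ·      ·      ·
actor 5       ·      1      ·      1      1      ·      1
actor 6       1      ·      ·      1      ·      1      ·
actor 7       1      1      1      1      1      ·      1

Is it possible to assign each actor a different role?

A valid assignment of size 7: actor 1-role A, actor 2-role B, actor 3-role C, actor 4-role D, actor 5-role E, actor 6-role F, actor 7-role G.
All 7 actors are covered.

Yes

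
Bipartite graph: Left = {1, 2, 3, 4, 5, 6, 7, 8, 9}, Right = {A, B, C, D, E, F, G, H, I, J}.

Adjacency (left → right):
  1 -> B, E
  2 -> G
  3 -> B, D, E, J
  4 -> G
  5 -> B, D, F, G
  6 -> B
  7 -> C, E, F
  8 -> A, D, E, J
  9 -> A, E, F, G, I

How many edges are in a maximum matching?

One maximum matching: 1→E, 2→G, 3→D, 5→F, 6→B, 7→C, 8→J, 9→A.
The set {2, 4} has only 1 neighbour ({G}), so by Hall's theorem at most 8 of the 9 left vertices can be matched.

8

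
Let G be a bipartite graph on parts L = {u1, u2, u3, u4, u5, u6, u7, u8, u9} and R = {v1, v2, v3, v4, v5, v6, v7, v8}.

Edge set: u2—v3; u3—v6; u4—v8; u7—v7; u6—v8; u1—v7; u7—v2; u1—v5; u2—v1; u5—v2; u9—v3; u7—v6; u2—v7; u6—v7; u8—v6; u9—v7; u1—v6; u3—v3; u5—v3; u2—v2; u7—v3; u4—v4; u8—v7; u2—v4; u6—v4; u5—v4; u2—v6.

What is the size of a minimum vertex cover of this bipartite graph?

{u1, u2, v2, v3, v4, v6, v7, v8} is a vertex cover of size 8: every edge has an endpoint in this set.
No smaller cover exists because u1–v5, u2–v1, u3–v3, u4–v8, u5–v4, u6–v7, u7–v2, u8–v6 is a matching of size 8, and a cover must include an endpoint of each of these disjoint edges (König's theorem).

8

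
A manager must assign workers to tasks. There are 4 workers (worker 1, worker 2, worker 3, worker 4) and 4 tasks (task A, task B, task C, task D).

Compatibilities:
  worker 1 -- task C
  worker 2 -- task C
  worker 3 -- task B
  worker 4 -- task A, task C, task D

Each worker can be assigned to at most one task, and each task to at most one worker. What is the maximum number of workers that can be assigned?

One maximum matching: worker 1–task C, worker 3–task B, worker 4–task D.
The set {worker 1, worker 2} has only 1 neighbour ({task C}), so by Hall's theorem at most 3 of the 4 workers can be matched.

3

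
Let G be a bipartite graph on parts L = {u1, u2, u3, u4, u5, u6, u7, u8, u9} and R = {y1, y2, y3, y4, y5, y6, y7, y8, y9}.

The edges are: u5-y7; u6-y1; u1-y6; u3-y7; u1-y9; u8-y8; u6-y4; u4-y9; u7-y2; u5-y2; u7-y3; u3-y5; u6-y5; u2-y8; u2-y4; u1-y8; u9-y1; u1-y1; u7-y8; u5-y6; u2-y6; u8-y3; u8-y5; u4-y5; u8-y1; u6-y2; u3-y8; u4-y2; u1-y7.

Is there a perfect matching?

One maximum matching: u1–y6, u2–y4, u3–y8, u4–y9, u5–y7, u6–y2, u7–y3, u8–y5, u9–y1.
Every left vertex is matched, so this is a perfect matching.

Yes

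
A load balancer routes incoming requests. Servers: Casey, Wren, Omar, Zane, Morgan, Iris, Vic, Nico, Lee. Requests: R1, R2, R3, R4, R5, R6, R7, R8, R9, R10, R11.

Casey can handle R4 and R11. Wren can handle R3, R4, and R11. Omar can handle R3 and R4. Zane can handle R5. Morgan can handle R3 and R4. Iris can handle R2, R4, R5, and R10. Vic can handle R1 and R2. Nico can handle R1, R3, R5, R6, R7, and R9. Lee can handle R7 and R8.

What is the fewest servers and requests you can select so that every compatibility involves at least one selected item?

8

{Zane, Iris, Vic, Nico, Lee, R3, R4, R11} is a vertex cover of size 8: every edge has an endpoint in this set.
No smaller cover exists because Casey–R11, Wren–R3, Omar–R4, Zane–R5, Iris–R10, Vic–R2, Nico–R9, Lee–R7 is a matching of size 8, and a cover must include an endpoint of each of these disjoint edges (König's theorem).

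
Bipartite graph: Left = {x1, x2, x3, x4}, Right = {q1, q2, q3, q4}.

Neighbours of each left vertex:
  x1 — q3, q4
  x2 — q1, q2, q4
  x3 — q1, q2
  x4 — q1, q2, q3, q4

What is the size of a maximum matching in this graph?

One maximum matching: x1→q3, x2→q4, x3→q1, x4→q2.
All 4 left vertices are matched, so no larger matching exists.

4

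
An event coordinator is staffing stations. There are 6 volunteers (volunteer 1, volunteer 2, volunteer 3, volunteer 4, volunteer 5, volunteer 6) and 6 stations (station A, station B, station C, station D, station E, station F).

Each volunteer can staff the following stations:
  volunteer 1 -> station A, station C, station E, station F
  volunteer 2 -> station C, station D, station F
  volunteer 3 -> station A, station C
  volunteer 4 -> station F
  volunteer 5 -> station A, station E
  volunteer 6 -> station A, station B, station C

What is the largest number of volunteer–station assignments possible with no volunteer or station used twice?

6

For example, pair volunteer 1-station E, volunteer 2-station D, volunteer 3-station C, volunteer 4-station F, volunteer 5-station A, volunteer 6-station B.
All 6 volunteers are matched, so no larger matching exists.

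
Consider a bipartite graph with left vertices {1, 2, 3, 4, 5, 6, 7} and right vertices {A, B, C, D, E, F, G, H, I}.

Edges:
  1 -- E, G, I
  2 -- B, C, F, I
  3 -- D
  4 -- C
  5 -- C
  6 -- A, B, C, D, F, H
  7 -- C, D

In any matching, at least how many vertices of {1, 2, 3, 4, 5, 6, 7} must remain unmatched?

2

For example, pair 1–E, 2–B, 3–D, 4–C, 6–A.
The set {3, 4, 5, 7} has only 2 neighbours ({C, D}), so by Hall's theorem at most 5 of the 7 left vertices can be matched.
That matches 5 of the 7, leaving 2 unmatched; no matching can do better.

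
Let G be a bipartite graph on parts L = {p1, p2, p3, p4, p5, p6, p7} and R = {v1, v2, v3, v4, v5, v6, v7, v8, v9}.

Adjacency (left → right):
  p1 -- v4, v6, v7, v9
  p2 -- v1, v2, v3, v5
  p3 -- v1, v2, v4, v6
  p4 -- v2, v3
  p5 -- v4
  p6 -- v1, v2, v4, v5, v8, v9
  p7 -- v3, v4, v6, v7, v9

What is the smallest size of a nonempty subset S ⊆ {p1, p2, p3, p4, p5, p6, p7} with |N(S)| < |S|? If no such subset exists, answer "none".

A matching saturating every left vertex exists, for instance p1→v7, p2→v5, p3→v6, p4→v2, p5→v4, p6→v1, p7→v3.
By Hall's marriage theorem, this means |N(S)| ≥ |S| for every subset S, so no violating subset exists.

none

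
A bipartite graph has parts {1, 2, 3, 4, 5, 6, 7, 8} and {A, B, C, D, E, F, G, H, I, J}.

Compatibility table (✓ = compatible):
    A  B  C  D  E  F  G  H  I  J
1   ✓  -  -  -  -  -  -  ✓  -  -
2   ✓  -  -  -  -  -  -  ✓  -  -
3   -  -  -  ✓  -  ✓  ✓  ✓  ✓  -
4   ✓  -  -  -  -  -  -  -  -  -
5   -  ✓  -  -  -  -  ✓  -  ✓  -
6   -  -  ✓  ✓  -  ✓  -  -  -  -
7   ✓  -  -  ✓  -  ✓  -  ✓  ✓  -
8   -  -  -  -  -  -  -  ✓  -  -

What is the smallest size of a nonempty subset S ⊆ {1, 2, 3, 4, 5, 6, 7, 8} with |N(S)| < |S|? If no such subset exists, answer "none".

Take S = {1, 2, 4}. Its neighbourhood is {A, H}, so |N(S)| = 2 < |S| = 3.
Every subset of size less than 3 has at least as many neighbours as members, so 3 is the minimum.

3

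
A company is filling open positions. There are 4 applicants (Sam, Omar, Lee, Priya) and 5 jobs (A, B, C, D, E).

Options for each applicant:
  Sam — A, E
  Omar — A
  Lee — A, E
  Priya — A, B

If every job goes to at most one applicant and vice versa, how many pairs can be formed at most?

One maximum matching: Sam–E, Omar–A, Priya–B.
The set {Sam, Omar, Lee} has only 2 neighbours ({A, E}), so by Hall's theorem at most 3 of the 4 applicants can be matched.

3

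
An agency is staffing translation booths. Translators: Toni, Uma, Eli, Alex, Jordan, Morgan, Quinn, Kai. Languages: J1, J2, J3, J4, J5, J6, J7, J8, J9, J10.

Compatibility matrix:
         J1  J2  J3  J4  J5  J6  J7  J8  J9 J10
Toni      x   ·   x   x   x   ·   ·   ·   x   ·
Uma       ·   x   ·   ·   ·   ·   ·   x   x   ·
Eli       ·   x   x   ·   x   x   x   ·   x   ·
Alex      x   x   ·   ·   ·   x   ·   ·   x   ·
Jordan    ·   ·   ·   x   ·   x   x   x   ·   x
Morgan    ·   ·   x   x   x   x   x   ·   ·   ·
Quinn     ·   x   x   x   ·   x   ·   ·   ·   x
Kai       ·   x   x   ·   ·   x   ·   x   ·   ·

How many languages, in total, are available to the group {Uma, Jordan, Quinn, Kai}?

8

The union of neighbours of {Uma, Jordan, Quinn, Kai} is {J2, J3, J4, J6, J7, J8, J9, J10}, which has 8 elements.
Since |N(S)| = 8 ≥ |S| = 4, Hall's condition holds for this subset.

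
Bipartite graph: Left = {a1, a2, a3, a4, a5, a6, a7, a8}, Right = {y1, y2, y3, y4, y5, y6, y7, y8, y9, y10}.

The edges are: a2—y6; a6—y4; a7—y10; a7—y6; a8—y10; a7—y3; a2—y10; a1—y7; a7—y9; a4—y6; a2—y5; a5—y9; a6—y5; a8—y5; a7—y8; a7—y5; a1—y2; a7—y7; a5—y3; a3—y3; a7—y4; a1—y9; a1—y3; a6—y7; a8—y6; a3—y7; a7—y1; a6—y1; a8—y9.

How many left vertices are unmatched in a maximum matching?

0

One maximum matching: a1–y2, a2–y5, a3–y3, a4–y6, a5–y9, a6–y1, a7–y7, a8–y10.
All 8 left vertices are matched, so no larger matching exists.
That matches 8 of the 8, leaving 0 unmatched; no matching can do better.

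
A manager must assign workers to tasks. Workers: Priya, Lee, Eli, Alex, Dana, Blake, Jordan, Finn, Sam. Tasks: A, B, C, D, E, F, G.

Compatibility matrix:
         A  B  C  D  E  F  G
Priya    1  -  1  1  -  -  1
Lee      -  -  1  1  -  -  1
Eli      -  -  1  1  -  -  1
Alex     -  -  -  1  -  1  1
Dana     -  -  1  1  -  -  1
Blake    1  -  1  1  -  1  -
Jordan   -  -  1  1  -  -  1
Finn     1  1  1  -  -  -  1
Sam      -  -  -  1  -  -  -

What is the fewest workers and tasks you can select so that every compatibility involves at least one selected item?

6

{Finn, A, C, D, F, G} is a vertex cover of size 6: every edge has an endpoint in this set.
No smaller cover exists because Priya–A, Lee–D, Eli–C, Alex–F, Dana–G, Finn–B is a matching of size 6, and a cover must include an endpoint of each of these disjoint edges (König's theorem).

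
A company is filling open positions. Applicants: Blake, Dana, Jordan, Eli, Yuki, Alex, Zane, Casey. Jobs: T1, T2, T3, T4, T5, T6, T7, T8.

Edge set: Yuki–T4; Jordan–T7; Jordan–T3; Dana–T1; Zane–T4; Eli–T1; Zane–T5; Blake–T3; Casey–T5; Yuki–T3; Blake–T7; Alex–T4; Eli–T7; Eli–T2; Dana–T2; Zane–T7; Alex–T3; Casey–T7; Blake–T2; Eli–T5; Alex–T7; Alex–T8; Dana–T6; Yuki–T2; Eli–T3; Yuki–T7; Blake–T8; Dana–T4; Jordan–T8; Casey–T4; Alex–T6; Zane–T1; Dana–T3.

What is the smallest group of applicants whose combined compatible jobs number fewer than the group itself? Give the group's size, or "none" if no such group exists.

none

A matching saturating every applicant exists, for instance Blake→T2, Dana→T1, Jordan→T8, Eli→T3, Yuki→T4, Alex→T6, Zane→T5, Casey→T7.
By Hall's marriage theorem, this means |N(S)| ≥ |S| for every subset S, so no violating subset exists.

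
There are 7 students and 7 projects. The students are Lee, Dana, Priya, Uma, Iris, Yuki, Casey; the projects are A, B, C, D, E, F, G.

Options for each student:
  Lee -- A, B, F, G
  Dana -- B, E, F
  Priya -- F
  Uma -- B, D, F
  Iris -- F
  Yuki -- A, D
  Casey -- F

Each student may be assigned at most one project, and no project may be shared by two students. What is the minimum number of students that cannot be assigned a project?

2

A valid assignment of size 5: Lee-G, Dana-E, Priya-F, Uma-B, Yuki-D.
The set {Priya, Iris, Casey} has only 1 neighbour ({F}), so by Hall's theorem at most 5 of the 7 students can be matched.
That matches 5 of the 7, leaving 2 unmatched; no matching can do better.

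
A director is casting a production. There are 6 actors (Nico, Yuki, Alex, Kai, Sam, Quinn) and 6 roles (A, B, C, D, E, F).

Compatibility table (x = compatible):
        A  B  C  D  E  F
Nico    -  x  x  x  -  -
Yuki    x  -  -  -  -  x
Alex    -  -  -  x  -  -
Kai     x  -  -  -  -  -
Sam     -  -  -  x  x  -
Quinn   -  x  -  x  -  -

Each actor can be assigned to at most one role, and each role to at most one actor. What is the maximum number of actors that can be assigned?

6

One maximum matching: Nico-C, Yuki-F, Alex-D, Kai-A, Sam-E, Quinn-B.
This saturates every actor, so 6 is the maximum.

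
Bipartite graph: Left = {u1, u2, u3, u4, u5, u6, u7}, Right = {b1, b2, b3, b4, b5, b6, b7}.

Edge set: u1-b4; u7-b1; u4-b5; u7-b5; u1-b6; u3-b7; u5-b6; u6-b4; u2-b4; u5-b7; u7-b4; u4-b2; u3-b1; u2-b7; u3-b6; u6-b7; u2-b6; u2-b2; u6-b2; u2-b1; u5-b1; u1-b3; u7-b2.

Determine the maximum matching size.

For example, pair u1–b3, u2–b4, u3–b6, u4–b2, u5–b1, u6–b7, u7–b5.
This saturates every left vertex, so 7 is the maximum.

7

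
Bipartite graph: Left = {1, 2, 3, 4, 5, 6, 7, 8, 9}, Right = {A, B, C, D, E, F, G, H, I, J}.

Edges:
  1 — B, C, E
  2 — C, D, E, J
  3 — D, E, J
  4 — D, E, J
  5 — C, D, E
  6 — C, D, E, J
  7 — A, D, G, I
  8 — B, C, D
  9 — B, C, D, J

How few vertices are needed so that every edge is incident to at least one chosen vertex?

The 6 edges 1–B, 2–C, 3–D, 4–J, 5–E, 7–I form a matching, so any vertex cover needs at least 6 vertices (one per matched edge).
Conversely {7, B, C, D, E, J} meets every edge and has exactly 6 vertices, so 6 is optimal.

6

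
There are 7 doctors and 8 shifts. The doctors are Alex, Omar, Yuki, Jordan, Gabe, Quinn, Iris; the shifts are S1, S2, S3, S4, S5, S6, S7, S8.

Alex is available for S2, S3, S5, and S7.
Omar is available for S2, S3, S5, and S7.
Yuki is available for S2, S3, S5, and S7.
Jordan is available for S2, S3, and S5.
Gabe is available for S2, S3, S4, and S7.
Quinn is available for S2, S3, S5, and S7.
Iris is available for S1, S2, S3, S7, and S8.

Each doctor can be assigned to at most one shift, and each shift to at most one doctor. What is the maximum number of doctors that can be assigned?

6

One maximum matching: Alex→S5, Omar→S3, Yuki→S7, Jordan→S2, Gabe→S4, Iris→S1.
The set {Alex, Omar, Yuki, Jordan, Quinn} has only 4 neighbours ({S2, S3, S5, S7}), so by Hall's theorem at most 6 of the 7 doctors can be matched.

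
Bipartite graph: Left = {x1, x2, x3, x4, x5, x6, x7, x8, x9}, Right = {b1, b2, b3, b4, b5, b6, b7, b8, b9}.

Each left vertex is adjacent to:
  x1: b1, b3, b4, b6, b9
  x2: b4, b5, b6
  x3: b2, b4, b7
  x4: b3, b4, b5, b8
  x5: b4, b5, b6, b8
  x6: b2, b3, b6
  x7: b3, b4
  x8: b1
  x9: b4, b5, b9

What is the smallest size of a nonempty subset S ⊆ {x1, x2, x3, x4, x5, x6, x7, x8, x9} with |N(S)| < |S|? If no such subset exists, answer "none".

A matching saturating every left vertex exists, for instance x1→b9, x2→b6, x3→b7, x4→b4, x5→b8, x6→b2, x7→b3, x8→b1, x9→b5.
By Hall's marriage theorem, this means |N(S)| ≥ |S| for every subset S, so no violating subset exists.

none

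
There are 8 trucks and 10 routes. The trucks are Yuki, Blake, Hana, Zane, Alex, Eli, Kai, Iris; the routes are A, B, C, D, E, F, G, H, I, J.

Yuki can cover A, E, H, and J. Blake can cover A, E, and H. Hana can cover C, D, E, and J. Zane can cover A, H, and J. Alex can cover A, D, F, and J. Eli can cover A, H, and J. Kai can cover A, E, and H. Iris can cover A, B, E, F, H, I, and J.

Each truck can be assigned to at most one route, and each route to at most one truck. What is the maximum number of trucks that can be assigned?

A valid assignment of size 7: Yuki→A, Blake→E, Hana→C, Zane→H, Alex→D, Eli→J, Iris→B.
The set {Yuki, Blake, Zane, Eli, Kai} has only 4 neighbours ({A, E, H, J}), so by Hall's theorem at most 7 of the 8 trucks can be matched.

7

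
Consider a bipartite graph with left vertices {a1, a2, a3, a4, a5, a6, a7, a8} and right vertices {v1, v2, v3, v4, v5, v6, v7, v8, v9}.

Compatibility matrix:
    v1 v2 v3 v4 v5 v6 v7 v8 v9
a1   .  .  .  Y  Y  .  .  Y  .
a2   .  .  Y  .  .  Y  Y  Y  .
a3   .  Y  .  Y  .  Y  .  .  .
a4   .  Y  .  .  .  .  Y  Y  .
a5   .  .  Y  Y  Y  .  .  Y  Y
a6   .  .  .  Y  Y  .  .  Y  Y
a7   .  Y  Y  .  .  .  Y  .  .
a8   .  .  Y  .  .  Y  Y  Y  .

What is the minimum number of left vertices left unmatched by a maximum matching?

For example, pair a1-v8, a2-v7, a3-v4, a4-v2, a5-v5, a6-v9, a7-v3, a8-v6.
All 8 left vertices are matched, so no larger matching exists.
That matches 8 of the 8, leaving 0 unmatched; no matching can do better.

0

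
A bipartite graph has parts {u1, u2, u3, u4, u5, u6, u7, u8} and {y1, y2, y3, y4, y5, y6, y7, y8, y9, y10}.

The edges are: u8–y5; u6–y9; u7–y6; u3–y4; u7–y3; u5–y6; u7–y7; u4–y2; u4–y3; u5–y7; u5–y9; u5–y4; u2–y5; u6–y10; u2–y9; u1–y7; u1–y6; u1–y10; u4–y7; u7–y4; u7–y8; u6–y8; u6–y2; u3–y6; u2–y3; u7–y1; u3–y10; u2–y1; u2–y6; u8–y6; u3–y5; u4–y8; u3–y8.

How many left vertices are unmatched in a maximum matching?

0

A valid assignment of size 8: u1–y7, u2–y9, u3–y10, u4–y8, u5–y4, u6–y2, u7–y3, u8–y6.
This saturates every left vertex, so 8 is the maximum.
That matches 8 of the 8, leaving 0 unmatched; no matching can do better.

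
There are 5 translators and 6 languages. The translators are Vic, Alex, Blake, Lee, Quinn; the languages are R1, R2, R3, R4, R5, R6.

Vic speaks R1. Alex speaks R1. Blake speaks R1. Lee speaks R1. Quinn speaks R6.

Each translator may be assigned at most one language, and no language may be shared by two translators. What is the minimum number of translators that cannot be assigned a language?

3

A valid assignment of size 2: Vic–R1, Quinn–R6.
The set {Vic, Alex, Blake, Lee} has only 1 neighbour ({R1}), so by Hall's theorem at most 2 of the 5 translators can be matched.
That matches 2 of the 5, leaving 3 unmatched; no matching can do better.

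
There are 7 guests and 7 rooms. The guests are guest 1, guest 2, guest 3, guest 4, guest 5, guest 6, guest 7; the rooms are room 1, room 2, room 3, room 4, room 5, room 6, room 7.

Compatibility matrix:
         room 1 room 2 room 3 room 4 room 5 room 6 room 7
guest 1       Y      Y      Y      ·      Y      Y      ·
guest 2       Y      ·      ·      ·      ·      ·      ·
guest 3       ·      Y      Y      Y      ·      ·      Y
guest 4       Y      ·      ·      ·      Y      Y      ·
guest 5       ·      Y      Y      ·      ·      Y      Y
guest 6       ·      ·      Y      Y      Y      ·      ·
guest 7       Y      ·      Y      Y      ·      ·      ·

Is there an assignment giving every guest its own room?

One maximum matching: guest 1-room 2, guest 2-room 1, guest 3-room 7, guest 4-room 5, guest 5-room 6, guest 6-room 4, guest 7-room 3.
Every guest is matched, so this is a perfect matching.

Yes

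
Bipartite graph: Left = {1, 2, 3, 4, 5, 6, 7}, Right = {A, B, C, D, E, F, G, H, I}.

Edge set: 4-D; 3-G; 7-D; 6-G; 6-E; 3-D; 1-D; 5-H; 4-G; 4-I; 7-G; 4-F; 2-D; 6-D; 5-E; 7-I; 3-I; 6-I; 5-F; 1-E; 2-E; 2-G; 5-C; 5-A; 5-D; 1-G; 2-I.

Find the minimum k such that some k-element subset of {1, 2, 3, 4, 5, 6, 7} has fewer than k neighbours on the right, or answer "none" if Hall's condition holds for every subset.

Take S = {1, 2, 3, 6, 7}. Its neighbourhood is {D, E, G, I}, so |N(S)| = 4 < |S| = 5.
Every subset of size less than 5 has at least as many neighbours as members, so 5 is the minimum.

5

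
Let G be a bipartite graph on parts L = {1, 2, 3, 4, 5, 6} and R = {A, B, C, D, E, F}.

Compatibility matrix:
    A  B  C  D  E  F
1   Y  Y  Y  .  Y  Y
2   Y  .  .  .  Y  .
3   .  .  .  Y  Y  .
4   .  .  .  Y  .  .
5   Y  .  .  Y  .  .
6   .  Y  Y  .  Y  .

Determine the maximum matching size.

5

For example, pair 1→F, 2→A, 3→E, 4→D, 6→B.
The set {2, 3, 4, 5} has only 3 neighbours ({A, D, E}), so by Hall's theorem at most 5 of the 6 left vertices can be matched.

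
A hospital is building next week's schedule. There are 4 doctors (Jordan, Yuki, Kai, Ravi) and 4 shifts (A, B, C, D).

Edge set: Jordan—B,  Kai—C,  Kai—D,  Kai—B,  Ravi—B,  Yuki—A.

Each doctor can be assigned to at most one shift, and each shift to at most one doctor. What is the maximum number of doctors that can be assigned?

One maximum matching: Jordan–B, Yuki–A, Kai–C.
The set {Jordan, Ravi} has only 1 neighbour ({B}), so by Hall's theorem at most 3 of the 4 doctors can be matched.

3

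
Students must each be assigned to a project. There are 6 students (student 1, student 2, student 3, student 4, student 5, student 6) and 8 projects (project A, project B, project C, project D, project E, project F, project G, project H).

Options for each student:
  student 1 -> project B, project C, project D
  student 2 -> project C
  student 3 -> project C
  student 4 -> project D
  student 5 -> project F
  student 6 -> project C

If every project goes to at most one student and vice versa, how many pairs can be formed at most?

4

A valid assignment of size 4: student 1→project B, student 2→project C, student 4→project D, student 5→project F.
The set {student 2, student 3, student 6} has only 1 neighbour ({project C}), so by Hall's theorem at most 4 of the 6 students can be matched.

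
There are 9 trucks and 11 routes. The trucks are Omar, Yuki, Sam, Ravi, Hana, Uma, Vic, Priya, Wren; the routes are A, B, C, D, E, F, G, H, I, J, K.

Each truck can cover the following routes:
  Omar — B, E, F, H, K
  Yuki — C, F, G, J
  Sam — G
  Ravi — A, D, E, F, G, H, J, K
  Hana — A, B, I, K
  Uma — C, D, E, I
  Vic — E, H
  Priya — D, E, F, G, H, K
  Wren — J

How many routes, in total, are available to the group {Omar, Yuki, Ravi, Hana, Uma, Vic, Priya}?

11

The union of neighbours of {Omar, Yuki, Ravi, Hana, Uma, Vic, Priya} is {A, B, C, D, E, F, G, H, I, J, K}, which has 11 elements.
Since |N(S)| = 11 ≥ |S| = 7, Hall's condition holds for this subset.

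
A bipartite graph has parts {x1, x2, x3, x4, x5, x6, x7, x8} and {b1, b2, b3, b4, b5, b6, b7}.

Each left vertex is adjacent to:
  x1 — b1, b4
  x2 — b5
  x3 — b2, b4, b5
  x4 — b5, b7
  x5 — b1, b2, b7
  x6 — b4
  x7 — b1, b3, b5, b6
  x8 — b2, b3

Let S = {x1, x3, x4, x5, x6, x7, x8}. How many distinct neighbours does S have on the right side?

7

The union of neighbours of {x1, x3, x4, x5, x6, x7, x8} is {b1, b2, b3, b4, b5, b6, b7}, which has 7 elements.
Since |N(S)| = 7 ≥ |S| = 7, Hall's condition holds for this subset.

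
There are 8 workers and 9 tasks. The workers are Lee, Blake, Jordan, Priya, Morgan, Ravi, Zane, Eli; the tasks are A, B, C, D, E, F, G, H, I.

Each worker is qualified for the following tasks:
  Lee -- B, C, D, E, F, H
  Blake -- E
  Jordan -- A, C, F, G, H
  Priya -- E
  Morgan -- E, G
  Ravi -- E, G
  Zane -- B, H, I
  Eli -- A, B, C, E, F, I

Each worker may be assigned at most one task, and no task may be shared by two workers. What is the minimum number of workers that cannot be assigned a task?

2

For example, pair Lee→B, Blake→E, Jordan→H, Morgan→G, Zane→I, Eli→A.
The set {Blake, Priya, Morgan, Ravi} has only 2 neighbours ({E, G}), so by Hall's theorem at most 6 of the 8 workers can be matched.
That matches 6 of the 8, leaving 2 unmatched; no matching can do better.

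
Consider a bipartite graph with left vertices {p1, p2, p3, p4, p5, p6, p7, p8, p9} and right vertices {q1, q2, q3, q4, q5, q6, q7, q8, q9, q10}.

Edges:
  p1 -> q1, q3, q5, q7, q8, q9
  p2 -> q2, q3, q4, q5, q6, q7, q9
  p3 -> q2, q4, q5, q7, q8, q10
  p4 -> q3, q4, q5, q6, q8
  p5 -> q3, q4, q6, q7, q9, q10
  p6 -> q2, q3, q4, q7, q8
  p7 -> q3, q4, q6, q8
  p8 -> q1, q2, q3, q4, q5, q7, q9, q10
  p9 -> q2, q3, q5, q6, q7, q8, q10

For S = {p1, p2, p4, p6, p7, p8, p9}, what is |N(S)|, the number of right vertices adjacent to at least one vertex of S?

10

The union of neighbours of {p1, p2, p4, p6, p7, p8, p9} is {q1, q2, q3, q4, q5, q6, q7, q8, q9, q10}, which has 10 elements.
Since |N(S)| = 10 ≥ |S| = 7, Hall's condition holds for this subset.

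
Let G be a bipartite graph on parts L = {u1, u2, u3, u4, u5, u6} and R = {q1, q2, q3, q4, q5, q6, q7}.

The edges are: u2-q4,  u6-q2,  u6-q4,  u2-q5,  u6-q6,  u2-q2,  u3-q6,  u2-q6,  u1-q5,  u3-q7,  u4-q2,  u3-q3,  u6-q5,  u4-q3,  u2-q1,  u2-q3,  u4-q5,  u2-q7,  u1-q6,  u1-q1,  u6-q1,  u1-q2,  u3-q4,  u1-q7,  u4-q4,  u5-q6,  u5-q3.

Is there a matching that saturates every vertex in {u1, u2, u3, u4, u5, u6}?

Yes

A valid assignment of size 6: u1-q1, u2-q7, u3-q4, u4-q2, u5-q3, u6-q6.
All 6 left vertices are covered.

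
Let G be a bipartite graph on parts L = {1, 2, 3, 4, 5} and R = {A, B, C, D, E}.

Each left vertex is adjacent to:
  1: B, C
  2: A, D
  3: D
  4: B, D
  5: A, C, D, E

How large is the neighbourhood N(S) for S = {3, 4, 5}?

The union of neighbours of {3, 4, 5} is {A, B, C, D, E}, which has 5 elements.
Since |N(S)| = 5 ≥ |S| = 3, Hall's condition holds for this subset.

5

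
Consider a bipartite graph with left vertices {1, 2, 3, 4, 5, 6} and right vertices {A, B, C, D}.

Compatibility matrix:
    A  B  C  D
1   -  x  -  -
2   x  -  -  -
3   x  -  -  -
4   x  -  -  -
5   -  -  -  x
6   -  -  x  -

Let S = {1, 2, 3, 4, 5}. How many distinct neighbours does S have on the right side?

The union of neighbours of {1, 2, 3, 4, 5} is {A, B, D}, which has 3 elements.
Since |N(S)| = 3 < |S| = 5, Hall's condition fails for this subset.

3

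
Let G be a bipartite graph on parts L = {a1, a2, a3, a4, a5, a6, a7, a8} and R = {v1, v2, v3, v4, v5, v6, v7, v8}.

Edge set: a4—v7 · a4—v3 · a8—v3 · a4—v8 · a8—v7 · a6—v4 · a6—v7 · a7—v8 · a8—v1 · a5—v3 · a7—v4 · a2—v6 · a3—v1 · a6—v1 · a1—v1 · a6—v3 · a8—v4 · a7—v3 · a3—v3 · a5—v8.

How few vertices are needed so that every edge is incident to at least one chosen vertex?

6

{a2, v1, v3, v4, v7, v8} is a vertex cover of size 6: every edge has an endpoint in this set.
No smaller cover exists because a1–v1, a2–v6, a3–v3, a4–v7, a5–v8, a6–v4 is a matching of size 6, and a cover must include an endpoint of each of these disjoint edges (König's theorem).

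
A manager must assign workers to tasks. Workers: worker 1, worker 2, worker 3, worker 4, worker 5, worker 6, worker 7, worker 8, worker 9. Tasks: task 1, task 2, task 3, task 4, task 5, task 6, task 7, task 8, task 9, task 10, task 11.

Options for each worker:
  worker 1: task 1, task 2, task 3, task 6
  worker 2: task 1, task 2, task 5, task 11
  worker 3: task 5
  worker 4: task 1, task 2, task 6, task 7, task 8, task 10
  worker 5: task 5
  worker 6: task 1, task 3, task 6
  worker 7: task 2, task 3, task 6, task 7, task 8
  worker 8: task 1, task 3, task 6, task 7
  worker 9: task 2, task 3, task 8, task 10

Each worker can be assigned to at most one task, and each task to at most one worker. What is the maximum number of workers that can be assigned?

8

One maximum matching: worker 1–task 6, worker 2–task 1, worker 3–task 5, worker 4–task 10, worker 6–task 3, worker 7–task 8, worker 8–task 7, worker 9–task 2.
The set {worker 3, worker 5} has only 1 neighbour ({task 5}), so by Hall's theorem at most 8 of the 9 workers can be matched.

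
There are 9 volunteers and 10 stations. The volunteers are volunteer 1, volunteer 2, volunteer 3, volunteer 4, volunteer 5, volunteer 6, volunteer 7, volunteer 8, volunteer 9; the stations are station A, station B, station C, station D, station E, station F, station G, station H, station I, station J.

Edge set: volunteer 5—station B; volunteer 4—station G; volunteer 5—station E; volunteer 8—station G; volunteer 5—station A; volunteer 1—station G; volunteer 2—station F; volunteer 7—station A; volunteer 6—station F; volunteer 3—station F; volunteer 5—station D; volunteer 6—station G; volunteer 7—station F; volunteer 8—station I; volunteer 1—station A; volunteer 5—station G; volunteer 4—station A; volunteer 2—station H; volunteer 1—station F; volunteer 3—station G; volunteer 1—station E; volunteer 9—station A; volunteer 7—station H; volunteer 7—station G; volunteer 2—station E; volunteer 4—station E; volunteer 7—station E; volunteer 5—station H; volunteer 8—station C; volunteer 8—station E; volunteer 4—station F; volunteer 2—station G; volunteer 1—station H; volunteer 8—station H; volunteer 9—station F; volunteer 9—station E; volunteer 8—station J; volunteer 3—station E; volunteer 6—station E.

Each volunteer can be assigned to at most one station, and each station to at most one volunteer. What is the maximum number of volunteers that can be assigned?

7

A valid assignment of size 7: volunteer 1–station A, volunteer 2–station H, volunteer 3–station G, volunteer 4–station E, volunteer 5–station B, volunteer 6–station F, volunteer 8–station I.
The set {volunteer 1, volunteer 2, volunteer 3, volunteer 4, volunteer 6, volunteer 7, volunteer 9} has only 5 neighbours ({station A, station E, station F, station G, station H}), so by Hall's theorem at most 7 of the 9 volunteers can be matched.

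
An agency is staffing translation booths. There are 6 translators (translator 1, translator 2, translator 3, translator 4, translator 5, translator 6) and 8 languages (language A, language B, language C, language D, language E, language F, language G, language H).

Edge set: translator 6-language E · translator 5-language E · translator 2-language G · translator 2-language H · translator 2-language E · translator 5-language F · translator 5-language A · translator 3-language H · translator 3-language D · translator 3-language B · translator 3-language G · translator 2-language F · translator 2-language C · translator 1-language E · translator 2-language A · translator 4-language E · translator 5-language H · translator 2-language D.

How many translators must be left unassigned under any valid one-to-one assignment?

2

For example, pair translator 1-language E, translator 2-language D, translator 3-language B, translator 5-language F.
The set {translator 1, translator 4, translator 6} has only 1 neighbour ({language E}), so by Hall's theorem at most 4 of the 6 translators can be matched.
That matches 4 of the 6, leaving 2 unmatched; no matching can do better.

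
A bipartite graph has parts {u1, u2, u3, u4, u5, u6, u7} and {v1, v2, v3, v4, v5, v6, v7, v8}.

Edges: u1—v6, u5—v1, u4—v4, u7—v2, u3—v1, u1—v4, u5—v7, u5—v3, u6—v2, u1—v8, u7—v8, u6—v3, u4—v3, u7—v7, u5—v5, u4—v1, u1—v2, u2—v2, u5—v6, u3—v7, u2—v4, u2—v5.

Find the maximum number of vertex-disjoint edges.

7

A valid assignment of size 7: u1-v4, u2-v5, u3-v7, u4-v1, u5-v6, u6-v3, u7-v2.
All 7 left vertices are matched, so no larger matching exists.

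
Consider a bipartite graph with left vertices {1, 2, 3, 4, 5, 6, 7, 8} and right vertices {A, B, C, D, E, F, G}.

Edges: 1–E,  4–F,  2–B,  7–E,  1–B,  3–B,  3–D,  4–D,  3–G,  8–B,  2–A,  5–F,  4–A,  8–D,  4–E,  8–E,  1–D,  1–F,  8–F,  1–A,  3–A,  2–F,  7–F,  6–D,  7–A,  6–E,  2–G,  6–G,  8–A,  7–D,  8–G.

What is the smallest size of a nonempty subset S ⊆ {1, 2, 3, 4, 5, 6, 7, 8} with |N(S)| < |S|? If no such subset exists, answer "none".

7

Take S = {1, 2, 3, 4, 5, 6, 7}. Its neighbourhood is {A, B, D, E, F, G}, so |N(S)| = 6 < |S| = 7.
Every subset of size less than 7 has at least as many neighbours as members, so 7 is the minimum.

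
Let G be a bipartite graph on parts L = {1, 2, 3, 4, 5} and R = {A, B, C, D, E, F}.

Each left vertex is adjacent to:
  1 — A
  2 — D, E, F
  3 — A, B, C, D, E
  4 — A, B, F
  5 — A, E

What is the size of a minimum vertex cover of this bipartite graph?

5

{1, 2, 3, 4, 5} is a vertex cover of size 5: every edge has an endpoint in this set.
No smaller cover exists because 1–A, 2–D, 3–B, 4–F, 5–E is a matching of size 5, and a cover must include an endpoint of each of these disjoint edges (König's theorem).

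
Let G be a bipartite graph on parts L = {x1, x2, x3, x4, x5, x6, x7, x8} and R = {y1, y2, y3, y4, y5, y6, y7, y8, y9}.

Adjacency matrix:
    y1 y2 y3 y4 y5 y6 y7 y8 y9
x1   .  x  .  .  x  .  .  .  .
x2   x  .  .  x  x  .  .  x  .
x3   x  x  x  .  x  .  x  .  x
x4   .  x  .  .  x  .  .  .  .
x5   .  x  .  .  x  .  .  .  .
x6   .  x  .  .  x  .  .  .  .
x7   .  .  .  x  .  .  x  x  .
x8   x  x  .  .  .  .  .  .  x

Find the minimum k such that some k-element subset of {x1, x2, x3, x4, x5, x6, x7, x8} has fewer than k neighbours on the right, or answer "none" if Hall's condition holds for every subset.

Take S = {x1, x4, x5}. Its neighbourhood is {y2, y5}, so |N(S)| = 2 < |S| = 3.
Every subset of size less than 3 has at least as many neighbours as members, so 3 is the minimum.

3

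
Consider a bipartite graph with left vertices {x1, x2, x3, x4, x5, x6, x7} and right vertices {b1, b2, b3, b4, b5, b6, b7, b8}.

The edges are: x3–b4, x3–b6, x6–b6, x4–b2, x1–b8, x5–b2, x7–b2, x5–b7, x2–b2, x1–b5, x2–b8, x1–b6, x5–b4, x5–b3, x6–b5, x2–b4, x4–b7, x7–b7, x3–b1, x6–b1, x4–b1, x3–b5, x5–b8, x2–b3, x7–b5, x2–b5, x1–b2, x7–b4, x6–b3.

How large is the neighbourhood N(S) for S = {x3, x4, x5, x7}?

The union of neighbours of {x3, x4, x5, x7} is {b1, b2, b3, b4, b5, b6, b7, b8}, which has 8 elements.
Since |N(S)| = 8 ≥ |S| = 4, Hall's condition holds for this subset.

8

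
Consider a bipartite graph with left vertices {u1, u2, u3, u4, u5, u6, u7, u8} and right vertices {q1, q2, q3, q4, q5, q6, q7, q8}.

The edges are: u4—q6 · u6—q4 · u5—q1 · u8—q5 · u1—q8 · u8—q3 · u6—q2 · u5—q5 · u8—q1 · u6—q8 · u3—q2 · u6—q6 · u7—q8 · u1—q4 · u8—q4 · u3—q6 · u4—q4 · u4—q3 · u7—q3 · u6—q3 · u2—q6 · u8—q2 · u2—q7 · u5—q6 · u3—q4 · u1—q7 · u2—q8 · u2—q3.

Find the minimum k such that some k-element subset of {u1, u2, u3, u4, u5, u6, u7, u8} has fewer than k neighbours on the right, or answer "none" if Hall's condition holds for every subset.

none

A matching saturating every left vertex exists, for instance u1→q7, u2→q6, u3→q2, u4→q3, u5→q5, u6→q4, u7→q8, u8→q1.
By Hall's marriage theorem, this means |N(S)| ≥ |S| for every subset S, so no violating subset exists.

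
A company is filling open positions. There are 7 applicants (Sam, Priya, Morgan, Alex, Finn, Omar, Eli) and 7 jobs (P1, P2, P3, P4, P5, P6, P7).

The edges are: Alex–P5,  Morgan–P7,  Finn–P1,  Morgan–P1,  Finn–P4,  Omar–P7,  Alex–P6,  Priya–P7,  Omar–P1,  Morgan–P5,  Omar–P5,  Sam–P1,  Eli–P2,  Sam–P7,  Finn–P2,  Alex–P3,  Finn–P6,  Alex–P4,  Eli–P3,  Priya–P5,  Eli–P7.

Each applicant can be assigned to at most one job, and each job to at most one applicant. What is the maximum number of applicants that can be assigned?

6

A valid assignment of size 6: Sam-P7, Priya-P5, Morgan-P1, Alex-P4, Finn-P6, Eli-P3.
The set {Sam, Priya, Morgan, Omar} has only 3 neighbours ({P1, P5, P7}), so by Hall's theorem at most 6 of the 7 applicants can be matched.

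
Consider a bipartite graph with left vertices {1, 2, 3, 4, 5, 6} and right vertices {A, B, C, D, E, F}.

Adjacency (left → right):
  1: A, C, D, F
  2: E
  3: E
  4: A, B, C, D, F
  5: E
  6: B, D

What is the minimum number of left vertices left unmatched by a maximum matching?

One maximum matching: 1→F, 2→E, 4→A, 6→B.
The set {2, 3, 5} has only 1 neighbour ({E}), so by Hall's theorem at most 4 of the 6 left vertices can be matched.
That matches 4 of the 6, leaving 2 unmatched; no matching can do better.

2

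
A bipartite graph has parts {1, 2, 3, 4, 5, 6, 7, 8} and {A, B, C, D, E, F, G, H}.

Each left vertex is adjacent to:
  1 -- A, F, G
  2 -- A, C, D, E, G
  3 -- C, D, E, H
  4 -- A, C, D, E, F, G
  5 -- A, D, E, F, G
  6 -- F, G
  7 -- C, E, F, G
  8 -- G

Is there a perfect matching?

The set {1, 2, 4, 5, 6, 7, 8} has only 6 neighbours ({A, C, D, E, F, G}), so by Hall's theorem at most 7 of the 8 left vertices can be matched.
Hence no matching covers every left vertex.

No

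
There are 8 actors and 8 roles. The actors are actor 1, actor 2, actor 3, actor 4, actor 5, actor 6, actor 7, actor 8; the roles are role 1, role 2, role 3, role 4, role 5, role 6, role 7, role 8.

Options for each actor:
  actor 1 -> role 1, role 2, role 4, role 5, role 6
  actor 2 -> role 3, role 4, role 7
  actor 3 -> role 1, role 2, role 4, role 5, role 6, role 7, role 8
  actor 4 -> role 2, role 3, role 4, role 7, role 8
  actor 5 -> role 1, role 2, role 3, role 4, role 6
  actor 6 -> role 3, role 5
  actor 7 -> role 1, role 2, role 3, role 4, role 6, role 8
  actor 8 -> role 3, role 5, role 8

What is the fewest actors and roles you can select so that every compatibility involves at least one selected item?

8

The 8 edges actor 1–role 6, actor 2–role 4, actor 3–role 1, actor 4–role 7, actor 5–role 2, actor 6–role 5, actor 7–role 3, actor 8–role 8 form a matching, so any vertex cover needs at least 8 vertices (one per matched edge).
Conversely {actor 1, actor 2, actor 3, actor 4, actor 5, actor 6, actor 7, actor 8} meets every edge and has exactly 8 vertices, so 8 is optimal.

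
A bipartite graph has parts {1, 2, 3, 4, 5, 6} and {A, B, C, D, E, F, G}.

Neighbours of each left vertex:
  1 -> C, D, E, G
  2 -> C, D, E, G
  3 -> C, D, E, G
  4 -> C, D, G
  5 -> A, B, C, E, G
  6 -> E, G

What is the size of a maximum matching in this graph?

A valid assignment of size 5: 1-D, 2-C, 3-E, 4-G, 5-A.
The set {1, 2, 3, 4, 6} has only 4 neighbours ({C, D, E, G}), so by Hall's theorem at most 5 of the 6 left vertices can be matched.

5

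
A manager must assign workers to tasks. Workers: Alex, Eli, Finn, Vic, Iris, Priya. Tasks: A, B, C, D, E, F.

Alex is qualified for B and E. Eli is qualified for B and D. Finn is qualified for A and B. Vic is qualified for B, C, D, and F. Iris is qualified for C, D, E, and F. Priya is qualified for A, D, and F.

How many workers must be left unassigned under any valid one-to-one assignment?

For example, pair Alex–E, Eli–D, Finn–A, Vic–B, Iris–C, Priya–F.
This saturates every worker, so 6 is the maximum.
That matches 6 of the 6, leaving 0 unmatched; no matching can do better.

0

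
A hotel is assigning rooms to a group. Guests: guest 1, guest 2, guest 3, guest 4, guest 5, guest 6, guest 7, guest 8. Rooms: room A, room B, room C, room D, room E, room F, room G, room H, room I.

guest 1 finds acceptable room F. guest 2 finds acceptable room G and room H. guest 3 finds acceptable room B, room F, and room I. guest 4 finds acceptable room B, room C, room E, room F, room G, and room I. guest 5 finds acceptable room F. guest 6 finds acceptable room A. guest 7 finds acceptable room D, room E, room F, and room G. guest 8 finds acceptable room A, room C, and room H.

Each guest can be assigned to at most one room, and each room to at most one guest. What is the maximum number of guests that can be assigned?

7

One maximum matching: guest 1→room F, guest 2→room G, guest 3→room B, guest 4→room I, guest 6→room A, guest 7→room E, guest 8→room H.
The set {guest 1, guest 5} has only 1 neighbour ({room F}), so by Hall's theorem at most 7 of the 8 guests can be matched.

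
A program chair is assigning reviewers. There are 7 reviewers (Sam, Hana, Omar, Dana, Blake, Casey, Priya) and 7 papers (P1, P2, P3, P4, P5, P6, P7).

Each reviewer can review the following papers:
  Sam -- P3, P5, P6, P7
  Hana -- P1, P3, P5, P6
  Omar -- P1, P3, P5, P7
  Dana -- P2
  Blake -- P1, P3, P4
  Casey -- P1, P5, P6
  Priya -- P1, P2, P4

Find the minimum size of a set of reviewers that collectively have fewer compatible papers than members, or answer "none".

A matching saturating every reviewer exists, for instance Sam→P6, Hana→P3, Omar→P7, Dana→P2, Blake→P4, Casey→P5, Priya→P1.
By Hall's marriage theorem, this means |N(S)| ≥ |S| for every subset S, so no violating subset exists.

none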